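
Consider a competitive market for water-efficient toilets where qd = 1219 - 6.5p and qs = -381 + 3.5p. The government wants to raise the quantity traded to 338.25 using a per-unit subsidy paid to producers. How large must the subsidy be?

At q = 338.25, invert demand for the buyer price: pb = (1219 − 338.25)/6.5 = 135.5; invert supply for the seller price: ps = (338.25 − (-381))/3.5 = 205.5.
The subsidy must fill the gap: s = ps − pb = 205.5 − 135.5 = 70.

Required subsidy s = 70 per unit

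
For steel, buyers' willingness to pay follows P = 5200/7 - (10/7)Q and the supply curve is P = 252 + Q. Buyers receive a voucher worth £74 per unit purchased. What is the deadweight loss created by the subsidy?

Deadweight loss = 19166/17

Pre-subsidy: 5200/7 - (10/7)Q = 252 + Q gives Q* = 3436/17 and P* = 7720/17.
With the rebate, buyers effectively pay Pb = Ps − 74, where Ps is the price sellers receive.
On the curves, Pb = 5200/7 - (10/7)Q and Ps = 252 + Q; the wedge Ps − Pb = 74 gives 252 + Q − (5200/7 - (10/7)Q) = 74, so Q' = 3954/17.
Then Pb = 5200/7 − (10/7)·(3954/17) = 6980/17 and Ps = 252 + 1·(3954/17) = 8238/17.
The subsidy expands output by 3954/17 − 3436/17 = 518/17 past the efficient level; on those units the gap between marginal cost and willingness to pay runs from 0 up to 74.
DWL = ½ × 74 × 518/17 = 19166/17.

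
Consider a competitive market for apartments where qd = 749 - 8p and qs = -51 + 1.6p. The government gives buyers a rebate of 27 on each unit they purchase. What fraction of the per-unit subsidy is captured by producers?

Pre-subsidy: 749 - 8p = -51 + 1.6p gives p* = 250/3, q* = 247/3.
With the rebate, buyers effectively pay pb = ps − 27, where ps is the price sellers receive.
Demand in terms of ps becomes qd = 749 − 8(ps − 27) = 965 - 8ps. Setting this equal to supply: 965 - 8ps = -51 + 1.6ps, so ps = 635/6.
Buyers pay pb = 635/6 − 27 = 473/6; q' = -51 + 1.6·(635/6) = 355/3.
Buyers' price falls by p* − pb = 250/3 − 473/6 = 4.5; sellers' price rises by ps − p* = 635/6 − 250/3 = 22.5.
So producers capture 22.5/27 = 5/6 of each unit of subsidy.

Producer share = 5/6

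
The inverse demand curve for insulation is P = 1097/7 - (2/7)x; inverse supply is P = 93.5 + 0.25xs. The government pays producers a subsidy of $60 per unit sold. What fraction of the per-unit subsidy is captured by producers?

Pre-subsidy: 1097/7 - (2/7)x = 93.5 + 0.25x gives x* = 118 and P* = 123.
With the subsidy, sellers receive Ps = Pb + 60 for each unit, where Pb is the price buyers pay.
On the curves, Pb = 1097/7 - (2/7)x and Ps = 93.5 + 0.25x; the wedge Ps − Pb = 60 gives 93.5 + 0.25x − (1097/7 - (2/7)x) = 60, so x' = 230.
Then Pb = 1097/7 − (2/7)·230 = 91 and Ps = 93.5 + 0.25·230 = 151.
Buyers' price falls by P* − Pb = 123 − 91 = 32; sellers' price rises by Ps − P* = 151 − 123 = 28.
So producers capture 28/60 = 7/15 of each unit of subsidy.

Producer share = 7/15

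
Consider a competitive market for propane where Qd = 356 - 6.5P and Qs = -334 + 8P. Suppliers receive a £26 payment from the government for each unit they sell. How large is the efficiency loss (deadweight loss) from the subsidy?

Pre-subsidy: 356 - 6.5P = -334 + 8P gives P* = 1380/29, Q* = 1354/29.
With the subsidy, sellers receive Ps = Pb + 26 for each unit, where Pb is the price buyers pay.
Supply in terms of Pb becomes Qs = -334 + 8(Pb + 26) = -126 + 8Pb. Setting this equal to demand: 356 - 6.5Pb = -126 + 8Pb, so Pb = 964/29.
Sellers receive Ps = 964/29 + 26 = 1718/29; Q' = 356 − 6.5·(964/29) = 4058/29.
The subsidy expands output by 4058/29 − 1354/29 = 2704/29 past the efficient level; on those units the gap between marginal cost and willingness to pay runs from 0 up to 26.
DWL = ½ × 26 × 2704/29 = 35152/29.

Deadweight loss = 35152/29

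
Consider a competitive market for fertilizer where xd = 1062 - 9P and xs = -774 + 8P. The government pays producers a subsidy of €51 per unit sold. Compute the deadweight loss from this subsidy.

Deadweight loss = €5508

Pre-subsidy: 1062 - 9P = -774 + 8P gives P* = 108, x* = 90.
With the subsidy, sellers receive Ps = Pb + 51 for each unit, where Pb is the price buyers pay.
Supply in terms of Pb becomes xs = -774 + 8(Pb + 51) = -366 + 8Pb. Setting this equal to demand: 1062 - 9Pb = -366 + 8Pb, so Pb = 84.
Sellers receive Ps = 84 + 51 = 135; x' = 1062 − 9·84 = 306.
The subsidy expands output by 306 − 90 = 216 past the efficient level; on those units the gap between marginal cost and willingness to pay runs from 0 up to 51.
DWL = ½ × 51 × 216 = 5508.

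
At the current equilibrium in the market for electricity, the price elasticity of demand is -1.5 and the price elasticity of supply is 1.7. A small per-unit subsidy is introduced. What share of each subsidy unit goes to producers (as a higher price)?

Producer share = 0.46875

For a small subsidy around the equilibrium, the benefit split depends on the relative slopes, which at a point are proportional to the elasticities.
Buyer share = εs/(εs + |εd|) = 1.7/(1.7 + 1.5) = 0.53125; seller share = |εd|/(εs + |εd|) = 0.46875.
So producers capture 0.46875 of the subsidy.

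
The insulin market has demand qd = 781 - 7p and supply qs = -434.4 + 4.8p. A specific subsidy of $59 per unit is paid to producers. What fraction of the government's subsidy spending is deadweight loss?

DWL / government spending = 7/19

Pre-subsidy: 781 - 7p = -434.4 + 4.8p gives p* = 103, q* = 60.
With the subsidy, sellers receive ps = pb + 59 for each unit, where pb is the price buyers pay.
Supply in terms of pb becomes qs = -434.4 + 4.8(pb + 59) = -151.2 + 4.8pb. Setting this equal to demand: 781 - 7pb = -151.2 + 4.8pb, so pb = 79.
Sellers receive ps = 79 + 59 = 138; q' = 781 − 7·79 = 228.
ΔCS = ½(60 + 228)(103 − 79) = 3456; ΔPS = ½(60 + 228)(138 − 103) = 5040.
Government spending = 59 × 228 = 13452.
DWL = ½ × 59 × (228 − 60) = 4956; fraction = 4956 / 13452 = 7/19.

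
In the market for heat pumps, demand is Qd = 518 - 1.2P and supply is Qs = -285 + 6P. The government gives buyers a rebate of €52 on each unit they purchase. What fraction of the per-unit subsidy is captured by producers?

Producer share = 1/6

Pre-subsidy: 518 - 1.2P = -285 + 6P gives P* = 4015/36, Q* = 2305/6.
With the rebate, buyers effectively pay Pb = Ps − 52, where Ps is the price sellers receive.
Demand in terms of Ps becomes Qd = 518 − 1.2(Ps − 52) = 580.4 - 1.2Ps. Setting this equal to supply: 580.4 - 1.2Ps = -285 + 6Ps, so Ps = 4327/36.
Buyers pay Pb = 4327/36 − 52 = 2455/36; Q' = -285 + 6·(4327/36) = 2617/6.
Buyers' price falls by P* − Pb = 4015/36 − 2455/36 = 130/3; sellers' price rises by Ps − P* = 4327/36 − 4015/36 = 26/3.
So producers capture (26/3)/52 = 1/6 of each unit of subsidy.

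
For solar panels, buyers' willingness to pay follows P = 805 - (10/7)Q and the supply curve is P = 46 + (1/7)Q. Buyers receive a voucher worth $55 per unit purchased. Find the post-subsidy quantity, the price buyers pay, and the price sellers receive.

Pre-subsidy: 805 - (10/7)Q = 46 + (1/7)Q gives Q* = 483 and P* = 115.
With the rebate, buyers effectively pay Pb = Ps − 55, where Ps is the price sellers receive.
On the curves, Pb = 805 - (10/7)Q and Ps = 46 + (1/7)Q; the wedge Ps − Pb = 55 gives 46 + (1/7)Q − (805 - (10/7)Q) = 55, so Q' = 518.
Then Pb = 805 − (10/7)·518 = 65 and Ps = 46 + (1/7)·518 = 120.

Q' = 518; buyers pay $65; sellers receive $120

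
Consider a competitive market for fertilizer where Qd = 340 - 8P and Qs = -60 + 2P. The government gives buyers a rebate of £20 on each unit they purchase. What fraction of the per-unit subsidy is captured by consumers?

Consumer share = 0.2

Pre-subsidy: 340 - 8P = -60 + 2P gives P* = 40, Q* = 20.
With the rebate, buyers effectively pay Pb = Ps − 20, where Ps is the price sellers receive.
Demand in terms of Ps becomes Qd = 340 − 8(Ps − 20) = 500 - 8Ps. Setting this equal to supply: 500 - 8Ps = -60 + 2Ps, so Ps = 56.
Buyers pay Pb = 56 − 20 = 36; Q' = -60 + 2·56 = 52.
Buyers' price falls by P* − Pb = 40 − 36 = 4; sellers' price rises by Ps − P* = 56 − 40 = 16.
So consumers capture 4/20 = 0.2 of each unit of subsidy.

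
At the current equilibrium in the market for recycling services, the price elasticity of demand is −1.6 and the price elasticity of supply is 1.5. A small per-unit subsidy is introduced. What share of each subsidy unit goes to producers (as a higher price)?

Producer share = 16/31

For a small subsidy around the equilibrium, the benefit split depends on the relative slopes, which at a point are proportional to the elasticities.
Buyer share = εs/(εs + |εd|) = 1.5/(1.5 + 1.6) = 15/31; seller share = |εd|/(εs + |εd|) = 16/31.
So producers capture 16/31 of the subsidy.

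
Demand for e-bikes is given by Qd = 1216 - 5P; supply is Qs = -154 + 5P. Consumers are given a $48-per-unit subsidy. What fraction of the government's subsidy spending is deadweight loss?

Pre-subsidy: 1216 - 5P = -154 + 5P gives P* = 137, Q* = 531.
With the rebate, buyers effectively pay Pb = Ps − 48, where Ps is the price sellers receive.
Demand in terms of Ps becomes Qd = 1216 − 5(Ps − 48) = 1456 - 5Ps. Setting this equal to supply: 1456 - 5Ps = -154 + 5Ps, so Ps = 161.
Buyers pay Pb = 161 − 48 = 113; Q' = -154 + 5·161 = 651.
ΔCS = ½(531 + 651)(137 − 113) = 14184; ΔPS = ½(531 + 651)(161 − 137) = 14184.
Government spending = 48 × 651 = 31248.
DWL = ½ × 48 × (651 − 531) = 2880; fraction = 2880 / 31248 = 20/217.

DWL / government spending = 20/217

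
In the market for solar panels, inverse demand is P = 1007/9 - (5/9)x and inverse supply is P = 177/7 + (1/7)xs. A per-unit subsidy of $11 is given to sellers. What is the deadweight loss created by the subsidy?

Deadweight loss = $86.625

Pre-subsidy: 1007/9 - (5/9)x = 177/7 + (1/7)x gives x* = 124 and P* = 43.
With the subsidy, sellers receive Ps = Pb + 11 for each unit, where Pb is the price buyers pay.
On the curves, Pb = 1007/9 - (5/9)x and Ps = 177/7 + (1/7)x; the wedge Ps − Pb = 11 gives 177/7 + (1/7)x − (1007/9 - (5/9)x) = 11, so x' = 139.75.
Then Pb = 1007/9 − (5/9)·139.75 = 34.25 and Ps = 177/7 + (1/7)·139.75 = 45.25.
The subsidy expands output by 139.75 − 124 = 15.75 past the efficient level; on those units the gap between marginal cost and willingness to pay runs from 0 up to 11.
DWL = ½ × 11 × 15.75 = 86.625.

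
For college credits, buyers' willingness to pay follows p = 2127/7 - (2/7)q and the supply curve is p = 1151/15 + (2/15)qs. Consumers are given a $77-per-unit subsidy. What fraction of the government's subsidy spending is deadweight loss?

DWL / government spending = 735/5806

Pre-subsidy: 2127/7 - (2/7)q = 1151/15 + (2/15)q gives q* = 542 and p* = 149.
With the rebate, buyers effectively pay pb = ps − 77, where ps is the price sellers receive.
On the curves, pb = 2127/7 - (2/7)q and ps = 1151/15 + (2/15)q; the wedge ps − pb = 77 gives 1151/15 + (2/15)q − (2127/7 - (2/7)q) = 77, so q' = 725.75.
Then pb = 2127/7 − (2/7)·725.75 = 96.5 and ps = 1151/15 + (2/15)·725.75 = 173.5.
ΔCS = ½(542 + 725.75)(149 − 96.5) = 33278.4375; ΔPS = ½(542 + 725.75)(173.5 − 149) = 15529.9375.
Government spending = 77 × 725.75 = 55882.75.
DWL = ½ × 77 × (725.75 − 542) = 7074.375; fraction = 7074.375 / 55882.75 = 735/5806.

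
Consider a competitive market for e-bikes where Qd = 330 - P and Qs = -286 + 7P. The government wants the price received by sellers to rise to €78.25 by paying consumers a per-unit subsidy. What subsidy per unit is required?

At a seller price of 78.25, quantity supplied is -286 + 7·78.25 = 261.75.
Buyers absorb 261.75 only when they pay Pb with 330 − 1·Pb = 261.75, i.e. Pb = 68.25.
s = Ps − Pb = 78.25 − 68.25 = 10.

Required subsidy s = €10 per unit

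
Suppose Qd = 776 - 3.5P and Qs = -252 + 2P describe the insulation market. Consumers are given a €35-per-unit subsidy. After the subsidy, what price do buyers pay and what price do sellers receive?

Buyers pay 1916/11; sellers receive 2301/11

Pre-subsidy: 776 - 3.5P = -252 + 2P gives P* = 2056/11, Q* = 1340/11.
With the rebate, buyers effectively pay Pb = Ps − 35, where Ps is the price sellers receive.
Demand in terms of Ps becomes Qd = 776 − 3.5(Ps − 35) = 898.5 - 3.5Ps. Setting this equal to supply: 898.5 - 3.5Ps = -252 + 2Ps, so Ps = 2301/11.
Buyers pay Pb = 2301/11 − 35 = 1916/11; Q' = -252 + 2·(2301/11) = 1830/11.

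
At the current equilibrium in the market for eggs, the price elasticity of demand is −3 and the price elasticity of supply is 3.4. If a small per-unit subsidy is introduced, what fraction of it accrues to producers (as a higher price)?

Producer share = 0.46875

For a small subsidy around the equilibrium, the benefit split depends on the relative slopes, which at a point are proportional to the elasticities.
Buyer share = εs/(εs + |εd|) = 3.4/(3.4 + 3) = 0.53125; seller share = |εd|/(εs + |εd|) = 0.46875.
So producers capture 0.46875 of the subsidy.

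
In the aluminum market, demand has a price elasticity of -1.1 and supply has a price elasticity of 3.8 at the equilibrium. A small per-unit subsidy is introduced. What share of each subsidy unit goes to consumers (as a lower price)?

Consumer share = 38/49

For a small subsidy around the equilibrium, the benefit split depends on the relative slopes, which at a point are proportional to the elasticities.
Buyer share = εs/(εs + |εd|) = 3.8/(3.8 + 1.1) = 38/49; seller share = |εd|/(εs + |εd|) = 11/49.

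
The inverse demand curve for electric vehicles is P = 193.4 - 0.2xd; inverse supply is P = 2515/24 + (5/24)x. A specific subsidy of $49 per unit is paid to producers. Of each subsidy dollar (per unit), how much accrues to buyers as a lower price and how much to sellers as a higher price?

Buyers gain $24 per unit; sellers gain $25 per unit

Pre-subsidy: 193.4 - 0.2x = 2515/24 + (5/24)x gives x* = 217 and P* = 150.
With the subsidy, sellers receive Ps = Pb + 49 for each unit, where Pb is the price buyers pay.
On the curves, Pb = 193.4 - 0.2x and Ps = 2515/24 + (5/24)x; the wedge Ps − Pb = 49 gives 2515/24 + (5/24)x − (193.4 - 0.2x) = 49, so x' = 337.
Then Pb = 193.4 − 0.2·337 = 126 and Ps = 2515/24 + (5/24)·337 = 175.
Buyers' price falls by P* − Pb = 150 − 126 = 24; sellers' price rises by Ps − P* = 175 − 150 = 25.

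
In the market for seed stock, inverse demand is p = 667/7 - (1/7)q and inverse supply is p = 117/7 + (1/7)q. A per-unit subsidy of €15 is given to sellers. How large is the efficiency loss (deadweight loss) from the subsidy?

Deadweight loss = €393.75

Pre-subsidy: 667/7 - (1/7)q = 117/7 + (1/7)q gives q* = 275 and p* = 56.
With the subsidy, sellers receive ps = pb + 15 for each unit, where pb is the price buyers pay.
On the curves, pb = 667/7 - (1/7)q and ps = 117/7 + (1/7)q; the wedge ps − pb = 15 gives 117/7 + (1/7)q − (667/7 - (1/7)q) = 15, so q' = 327.5.
Then pb = 667/7 − (1/7)·327.5 = 48.5 and ps = 117/7 + (1/7)·327.5 = 63.5.
The subsidy expands output by 327.5 − 275 = 52.5 past the efficient level; on those units the gap between marginal cost and willingness to pay runs from 0 up to 15.
DWL = ½ × 15 × 52.5 = 393.75.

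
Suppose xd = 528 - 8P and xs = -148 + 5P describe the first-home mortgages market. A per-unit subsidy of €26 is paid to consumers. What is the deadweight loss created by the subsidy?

Deadweight loss = €1040

Pre-subsidy: 528 - 8P = -148 + 5P gives P* = 52, x* = 112.
With the rebate, buyers effectively pay Pb = Ps − 26, where Ps is the price sellers receive.
Demand in terms of Ps becomes xd = 528 − 8(Ps − 26) = 736 - 8Ps. Setting this equal to supply: 736 - 8Ps = -148 + 5Ps, so Ps = 68.
Buyers pay Pb = 68 − 26 = 42; x' = -148 + 5·68 = 192.
The subsidy expands output by 192 − 112 = 80 past the efficient level; on those units the gap between marginal cost and willingness to pay runs from 0 up to 26.
DWL = ½ × 26 × 80 = 1040.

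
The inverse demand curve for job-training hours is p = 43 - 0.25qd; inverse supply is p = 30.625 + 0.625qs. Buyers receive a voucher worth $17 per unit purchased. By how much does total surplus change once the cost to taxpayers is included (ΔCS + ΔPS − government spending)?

Pre-subsidy: 43 - 0.25q = 30.625 + 0.625q gives q* = 99/7 and p* = 1105/28.
With the rebate, buyers effectively pay pb = ps − 17, where ps is the price sellers receive.
On the curves, pb = 43 - 0.25q and ps = 30.625 + 0.625q; the wedge ps − pb = 17 gives 30.625 + 0.625q − (43 - 0.25q) = 17, so q' = 235/7.
Then pb = 43 − 0.25·(235/7) = 969/28 and ps = 30.625 + 0.625·(235/7) = 1445/28.
ΔCS = ½(99/7 + 235/7)(1105/28 − 969/28) = 5678/49; ΔPS = ½(99/7 + 235/7)(1445/28 − 1105/28) = 14195/49.
Government spending = 17 × 235/7 = 3995/7.
Net change = 5678/49 + 14195/49 − 3995/7 = -1156/7. The loss equals the DWL triangle ½·17·136/7.

Net change in total surplus = -1156/7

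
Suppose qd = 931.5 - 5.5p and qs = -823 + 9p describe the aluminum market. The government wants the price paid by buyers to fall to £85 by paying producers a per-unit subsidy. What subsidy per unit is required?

At a buyer price of 85, quantity demanded is 931.5 − 5.5·85 = 464.
Sellers supply 464 only when they receive ps with -823 + 9·ps = 464, i.e. ps = 143.
s = ps − pb = 143 − 85 = 58.

Required subsidy s = £58 per unit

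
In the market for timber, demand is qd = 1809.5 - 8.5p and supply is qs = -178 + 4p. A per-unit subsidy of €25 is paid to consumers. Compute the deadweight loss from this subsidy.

Pre-subsidy: 1809.5 - 8.5p = -178 + 4p gives p* = 159, q* = 458.
With the rebate, buyers effectively pay pb = ps − 25, where ps is the price sellers receive.
Demand in terms of ps becomes qd = 1809.5 − 8.5(ps − 25) = 2022 - 8.5ps. Setting this equal to supply: 2022 - 8.5ps = -178 + 4ps, so ps = 176.
Buyers pay pb = 176 − 25 = 151; q' = -178 + 4·176 = 526.
The subsidy expands output by 526 − 458 = 68 past the efficient level; on those units the gap between marginal cost and willingness to pay runs from 0 up to 25.
DWL = ½ × 25 × 68 = 850.

Deadweight loss = €850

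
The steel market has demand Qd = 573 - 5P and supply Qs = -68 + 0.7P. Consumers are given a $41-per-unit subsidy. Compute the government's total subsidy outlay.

Pre-subsidy: 573 - 5P = -68 + 0.7P gives P* = 6410/57, Q* = 611/57.
With the rebate, buyers effectively pay Pb = Ps − 41, where Ps is the price sellers receive.
Demand in terms of Ps becomes Qd = 573 − 5(Ps − 41) = 778 - 5Ps. Setting this equal to supply: 778 - 5Ps = -68 + 0.7Ps, so Ps = 2820/19.
Buyers pay Pb = 2820/19 − 41 = 2041/19; Q' = -68 + 0.7·(2820/19) = 682/19.
Government outlay = subsidy × quantity = 41 × 682/19 = 27962/19.

Government cost = 27962/19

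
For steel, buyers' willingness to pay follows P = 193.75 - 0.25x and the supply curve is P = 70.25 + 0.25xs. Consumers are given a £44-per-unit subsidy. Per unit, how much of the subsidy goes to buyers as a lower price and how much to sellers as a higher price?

Buyers gain £22 per unit; sellers gain £22 per unit

Pre-subsidy: 193.75 - 0.25x = 70.25 + 0.25x gives x* = 247 and P* = 132.
With the rebate, buyers effectively pay Pb = Ps − 44, where Ps is the price sellers receive.
On the curves, Pb = 193.75 - 0.25x and Ps = 70.25 + 0.25x; the wedge Ps − Pb = 44 gives 70.25 + 0.25x − (193.75 - 0.25x) = 44, so x' = 335.
Then Pb = 193.75 − 0.25·335 = 110 and Ps = 70.25 + 0.25·335 = 154.
Buyers' price falls by P* − Pb = 132 − 110 = 22; sellers' price rises by Ps − P* = 154 − 132 = 22.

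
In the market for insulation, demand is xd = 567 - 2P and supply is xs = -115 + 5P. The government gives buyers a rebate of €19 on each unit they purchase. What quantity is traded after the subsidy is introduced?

Pre-subsidy: 567 - 2P = -115 + 5P gives P* = 682/7, x* = 2605/7.
With the rebate, buyers effectively pay Pb = Ps − 19, where Ps is the price sellers receive.
Demand in terms of Ps becomes xd = 567 − 2(Ps − 19) = 605 - 2Ps. Setting this equal to supply: 605 - 2Ps = -115 + 5Ps, so Ps = 720/7.
Buyers pay Pb = 720/7 − 19 = 587/7; x' = -115 + 5·(720/7) = 2795/7.

x' = 2795/7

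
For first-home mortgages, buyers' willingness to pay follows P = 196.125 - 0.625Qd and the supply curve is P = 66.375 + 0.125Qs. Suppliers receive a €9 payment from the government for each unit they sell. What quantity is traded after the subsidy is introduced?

Pre-subsidy: 196.125 - 0.625Q = 66.375 + 0.125Q gives Q* = 173 and P* = 88.
With the subsidy, sellers receive Ps = Pb + 9 for each unit, where Pb is the price buyers pay.
On the curves, Pb = 196.125 - 0.625Q and Ps = 66.375 + 0.125Q; the wedge Ps − Pb = 9 gives 66.375 + 0.125Q − (196.125 - 0.625Q) = 9, so Q' = 185.
Then Pb = 196.125 − 0.625·185 = 80.5 and Ps = 66.375 + 0.125·185 = 89.5.

Q' = 185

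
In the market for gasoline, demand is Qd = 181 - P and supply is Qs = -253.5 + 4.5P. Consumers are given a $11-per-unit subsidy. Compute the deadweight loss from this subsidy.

Pre-subsidy: 181 - P = -253.5 + 4.5P gives P* = 79, Q* = 102.
With the rebate, buyers effectively pay Pb = Ps − 11, where Ps is the price sellers receive.
Demand in terms of Ps becomes Qd = 181 − 1(Ps − 11) = 192 - Ps. Setting this equal to supply: 192 - Ps = -253.5 + 4.5Ps, so Ps = 81.
Buyers pay Pb = 81 − 11 = 70; Q' = -253.5 + 4.5·81 = 111.
The subsidy expands output by 111 − 102 = 9 past the efficient level; on those units the gap between marginal cost and willingness to pay runs from 0 up to 11.
DWL = ½ × 11 × 9 = 49.5.

Deadweight loss = $49.5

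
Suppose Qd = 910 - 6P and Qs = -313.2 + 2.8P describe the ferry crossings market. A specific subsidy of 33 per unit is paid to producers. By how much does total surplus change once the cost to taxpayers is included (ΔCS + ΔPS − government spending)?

Pre-subsidy: 910 - 6P = -313.2 + 2.8P gives P* = 139, Q* = 76.
With the subsidy, sellers receive Ps = Pb + 33 for each unit, where Pb is the price buyers pay.
Supply in terms of Pb becomes Qs = -313.2 + 2.8(Pb + 33) = -220.8 + 2.8Pb. Setting this equal to demand: 910 - 6Pb = -220.8 + 2.8Pb, so Pb = 128.5.
Sellers receive Ps = 128.5 + 33 = 161.5; Q' = 910 − 6·128.5 = 139.
ΔCS = ½(76 + 139)(139 − 128.5) = 1128.75; ΔPS = ½(76 + 139)(161.5 − 139) = 2418.75.
Government spending = 33 × 139 = 4587.
Net change = 1128.75 + 2418.75 − 4587 = -1039.5. The loss equals the DWL triangle ½·33·63.

Net change in total surplus = -1039.5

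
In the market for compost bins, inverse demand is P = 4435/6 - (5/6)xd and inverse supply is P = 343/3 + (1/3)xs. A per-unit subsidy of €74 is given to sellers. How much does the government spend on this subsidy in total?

Government cost = €44326

Pre-subsidy: 4435/6 - (5/6)x = 343/3 + (1/3)x gives x* = 3749/7 and P* = 2050/7.
With the subsidy, sellers receive Ps = Pb + 74 for each unit, where Pb is the price buyers pay.
On the curves, Pb = 4435/6 - (5/6)x and Ps = 343/3 + (1/3)x; the wedge Ps − Pb = 74 gives 343/3 + (1/3)x − (4435/6 - (5/6)x) = 74, so x' = 599.
Then Pb = 4435/6 − (5/6)·599 = 240 and Ps = 343/3 + (1/3)·599 = 314.
Government outlay = subsidy × quantity = 74 × 599 = 44326.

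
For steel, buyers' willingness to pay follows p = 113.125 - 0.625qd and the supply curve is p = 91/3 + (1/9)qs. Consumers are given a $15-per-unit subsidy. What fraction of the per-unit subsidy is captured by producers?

Pre-subsidy: 113.125 - 0.625q = 91/3 + (1/9)q gives q* = 5961/53 and p* = 2270/53.
With the rebate, buyers effectively pay pb = ps − 15, where ps is the price sellers receive.
On the curves, pb = 113.125 - 0.625q and ps = 91/3 + (1/9)q; the wedge ps − pb = 15 gives 91/3 + (1/9)q − (113.125 - 0.625q) = 15, so q' = 7041/53.
Then pb = 113.125 − 0.625·(7041/53) = 1595/53 and ps = 91/3 + (1/9)·(7041/53) = 2390/53.
Buyers' price falls by p* − pb = 2270/53 − 1595/53 = 675/53; sellers' price rises by ps − p* = 2390/53 − 2270/53 = 120/53.
So producers capture (120/53)/15 = 8/53 of each unit of subsidy.

Producer share = 8/53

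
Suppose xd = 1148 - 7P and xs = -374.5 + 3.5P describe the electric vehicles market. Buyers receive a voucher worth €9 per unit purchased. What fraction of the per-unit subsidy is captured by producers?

Producer share = 2/3

Pre-subsidy: 1148 - 7P = -374.5 + 3.5P gives P* = 145, x* = 133.
With the rebate, buyers effectively pay Pb = Ps − 9, where Ps is the price sellers receive.
Demand in terms of Ps becomes xd = 1148 − 7(Ps − 9) = 1211 - 7Ps. Setting this equal to supply: 1211 - 7Ps = -374.5 + 3.5Ps, so Ps = 151.
Buyers pay Pb = 151 − 9 = 142; x' = -374.5 + 3.5·151 = 154.
Buyers' price falls by P* − Pb = 145 − 142 = 3; sellers' price rises by Ps − P* = 151 − 145 = 6.
So producers capture 6/9 = 2/3 of each unit of subsidy.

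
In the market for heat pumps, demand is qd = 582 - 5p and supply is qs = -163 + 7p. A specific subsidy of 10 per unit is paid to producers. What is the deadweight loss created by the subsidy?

Deadweight loss = 875/6

Pre-subsidy: 582 - 5p = -163 + 7p gives p* = 745/12, q* = 3259/12.
With the subsidy, sellers receive ps = pb + 10 for each unit, where pb is the price buyers pay.
Supply in terms of pb becomes qs = -163 + 7(pb + 10) = -93 + 7pb. Setting this equal to demand: 582 - 5pb = -93 + 7pb, so pb = 56.25.
Sellers receive ps = 56.25 + 10 = 66.25; q' = 582 − 5·56.25 = 300.75.
The subsidy expands output by 300.75 − 3259/12 = 175/6 past the efficient level; on those units the gap between marginal cost and willingness to pay runs from 0 up to 10.
DWL = ½ × 10 × 175/6 = 875/6.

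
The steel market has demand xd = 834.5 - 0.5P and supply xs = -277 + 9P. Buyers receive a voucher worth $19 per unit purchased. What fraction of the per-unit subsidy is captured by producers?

Producer share = 1/19

Pre-subsidy: 834.5 - 0.5P = -277 + 9P gives P* = 117, x* = 776.
With the rebate, buyers effectively pay Pb = Ps − 19, where Ps is the price sellers receive.
Demand in terms of Ps becomes xd = 834.5 − 0.5(Ps − 19) = 844 - 0.5Ps. Setting this equal to supply: 844 - 0.5Ps = -277 + 9Ps, so Ps = 118.
Buyers pay Pb = 118 − 19 = 99; x' = -277 + 9·118 = 785.
Buyers' price falls by P* − Pb = 117 − 99 = 18; sellers' price rises by Ps − P* = 118 − 117 = 1.
So producers capture 1/19 = 1/19 of each unit of subsidy.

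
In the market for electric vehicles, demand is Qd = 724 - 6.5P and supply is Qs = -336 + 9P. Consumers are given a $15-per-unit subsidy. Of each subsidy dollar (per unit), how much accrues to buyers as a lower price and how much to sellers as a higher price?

Buyers gain 270/31 per unit; sellers gain 195/31 per unit

Pre-subsidy: 724 - 6.5P = -336 + 9P gives P* = 2120/31, Q* = 8664/31.
With the rebate, buyers effectively pay Pb = Ps − 15, where Ps is the price sellers receive.
Demand in terms of Ps becomes Qd = 724 − 6.5(Ps − 15) = 821.5 - 6.5Ps. Setting this equal to supply: 821.5 - 6.5Ps = -336 + 9Ps, so Ps = 2315/31.
Buyers pay Pb = 2315/31 − 15 = 1850/31; Q' = -336 + 9·(2315/31) = 10419/31.
Buyers' price falls by P* − Pb = 2120/31 − 1850/31 = 270/31; sellers' price rises by Ps − P* = 2315/31 − 2120/31 = 195/31.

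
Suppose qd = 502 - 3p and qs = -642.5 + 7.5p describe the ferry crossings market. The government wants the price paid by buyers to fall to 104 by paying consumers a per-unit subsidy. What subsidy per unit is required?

Required subsidy s = 7 per unit

At a buyer price of 104, quantity demanded is 502 − 3·104 = 190.
Sellers supply 190 only when they receive ps with -642.5 + 7.5·ps = 190, i.e. ps = 111.
s = ps − pb = 111 − 104 = 7.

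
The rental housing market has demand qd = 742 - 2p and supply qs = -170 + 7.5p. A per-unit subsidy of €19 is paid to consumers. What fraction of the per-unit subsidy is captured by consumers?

Pre-subsidy: 742 - 2p = -170 + 7.5p gives p* = 96, q* = 550.
With the rebate, buyers effectively pay pb = ps − 19, where ps is the price sellers receive.
Demand in terms of ps becomes qd = 742 − 2(ps − 19) = 780 - 2ps. Setting this equal to supply: 780 - 2ps = -170 + 7.5ps, so ps = 100.
Buyers pay pb = 100 − 19 = 81; q' = -170 + 7.5·100 = 580.
Buyers' price falls by p* − pb = 96 − 81 = 15; sellers' price rises by ps − p* = 100 − 96 = 4.
So consumers capture 15/19 = 15/19 of each unit of subsidy.

Consumer share = 15/19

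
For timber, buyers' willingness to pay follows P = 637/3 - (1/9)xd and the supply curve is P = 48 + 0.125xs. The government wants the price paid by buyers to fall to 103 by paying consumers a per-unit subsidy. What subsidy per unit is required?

At a buyer price of 103, quantity demanded is 1911 − 9·103 = 984.
Sellers supply 984 only when they receive Ps = 48 + 0.125·984 = 171.
s = Ps − Pb = 171 − 103 = 68.

Required subsidy s = 68 per unit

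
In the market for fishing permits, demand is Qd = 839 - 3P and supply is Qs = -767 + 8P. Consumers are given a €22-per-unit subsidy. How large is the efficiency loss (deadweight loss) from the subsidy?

Deadweight loss = €528

Pre-subsidy: 839 - 3P = -767 + 8P gives P* = 146, Q* = 401.
With the rebate, buyers effectively pay Pb = Ps − 22, where Ps is the price sellers receive.
Demand in terms of Ps becomes Qd = 839 − 3(Ps − 22) = 905 - 3Ps. Setting this equal to supply: 905 - 3Ps = -767 + 8Ps, so Ps = 152.
Buyers pay Pb = 152 − 22 = 130; Q' = -767 + 8·152 = 449.
The subsidy expands output by 449 − 401 = 48 past the efficient level; on those units the gap between marginal cost and willingness to pay runs from 0 up to 22.
DWL = ½ × 22 × 48 = 528.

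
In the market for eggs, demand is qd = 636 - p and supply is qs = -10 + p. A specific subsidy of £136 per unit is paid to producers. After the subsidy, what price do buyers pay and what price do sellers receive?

Pre-subsidy: 636 - p = -10 + p gives p* = 323, q* = 313.
With the subsidy, sellers receive ps = pb + 136 for each unit, where pb is the price buyers pay.
Supply in terms of pb becomes qs = -10 + 1(pb + 136) = 126 + pb. Setting this equal to demand: 636 - pb = 126 + pb, so pb = 255.
Sellers receive ps = 255 + 136 = 391; q' = 636 − 1·255 = 381.

Buyers pay £255; sellers receive £391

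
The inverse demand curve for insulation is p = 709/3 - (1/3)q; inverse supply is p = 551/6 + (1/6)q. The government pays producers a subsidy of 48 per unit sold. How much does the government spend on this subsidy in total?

Government cost = 18480

Pre-subsidy: 709/3 - (1/3)q = 551/6 + (1/6)q gives q* = 289 and p* = 140.
With the subsidy, sellers receive ps = pb + 48 for each unit, where pb is the price buyers pay.
On the curves, pb = 709/3 - (1/3)q and ps = 551/6 + (1/6)q; the wedge ps − pb = 48 gives 551/6 + (1/6)q − (709/3 - (1/3)q) = 48, so q' = 385.
Then pb = 709/3 − (1/3)·385 = 108 and ps = 551/6 + (1/6)·385 = 156.
Government outlay = subsidy × quantity = 48 × 385 = 18480.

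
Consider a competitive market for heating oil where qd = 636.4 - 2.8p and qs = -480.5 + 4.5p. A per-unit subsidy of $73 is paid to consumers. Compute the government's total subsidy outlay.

Government cost = $24382

Pre-subsidy: 636.4 - 2.8p = -480.5 + 4.5p gives p* = 153, q* = 208.
With the rebate, buyers effectively pay pb = ps − 73, where ps is the price sellers receive.
Demand in terms of ps becomes qd = 636.4 − 2.8(ps − 73) = 840.8 - 2.8ps. Setting this equal to supply: 840.8 - 2.8ps = -480.5 + 4.5ps, so ps = 181.
Buyers pay pb = 181 − 73 = 108; q' = -480.5 + 4.5·181 = 334.
Government outlay = subsidy × quantity = 73 × 334 = 24382.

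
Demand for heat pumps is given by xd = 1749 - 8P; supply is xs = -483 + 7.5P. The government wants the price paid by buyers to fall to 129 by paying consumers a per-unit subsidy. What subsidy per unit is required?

Required subsidy s = 31 per unit

At a buyer price of 129, quantity demanded is 1749 − 8·129 = 717.
Sellers supply 717 only when they receive Ps with -483 + 7.5·Ps = 717, i.e. Ps = 160.
s = Ps − Pb = 160 − 129 = 31.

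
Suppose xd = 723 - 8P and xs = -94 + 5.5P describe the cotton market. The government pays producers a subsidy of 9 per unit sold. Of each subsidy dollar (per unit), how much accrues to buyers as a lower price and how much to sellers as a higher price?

Buyers gain 11/3 per unit; sellers gain 16/3 per unit

Pre-subsidy: 723 - 8P = -94 + 5.5P gives P* = 1634/27, x* = 6449/27.
With the subsidy, sellers receive Ps = Pb + 9 for each unit, where Pb is the price buyers pay.
Supply in terms of Pb becomes xs = -94 + 5.5(Pb + 9) = -44.5 + 5.5Pb. Setting this equal to demand: 723 - 8Pb = -44.5 + 5.5Pb, so Pb = 1535/27.
Sellers receive Ps = 1535/27 + 9 = 1778/27; x' = 723 − 8·(1535/27) = 7241/27.
Buyers' price falls by P* − Pb = 1634/27 − 1535/27 = 11/3; sellers' price rises by Ps − P* = 1778/27 − 1634/27 = 16/3.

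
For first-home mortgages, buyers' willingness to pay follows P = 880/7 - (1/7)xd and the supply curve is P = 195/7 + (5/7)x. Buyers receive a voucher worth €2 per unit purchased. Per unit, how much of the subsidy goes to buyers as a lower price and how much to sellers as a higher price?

Buyers gain 1/3 per unit; sellers gain 5/3 per unit

Pre-subsidy: 880/7 - (1/7)x = 195/7 + (5/7)x gives x* = 685/6 and P* = 4595/42.
With the rebate, buyers effectively pay Pb = Ps − 2, where Ps is the price sellers receive.
On the curves, Pb = 880/7 - (1/7)x and Ps = 195/7 + (5/7)x; the wedge Ps − Pb = 2 gives 195/7 + (5/7)x − (880/7 - (1/7)x) = 2, so x' = 116.5.
Then Pb = 880/7 − (1/7)·116.5 = 1527/14 and Ps = 195/7 + (5/7)·116.5 = 1555/14.
Buyers' price falls by P* − Pb = 4595/42 − 1527/14 = 1/3; sellers' price rises by Ps − P* = 1555/14 − 4595/42 = 5/3.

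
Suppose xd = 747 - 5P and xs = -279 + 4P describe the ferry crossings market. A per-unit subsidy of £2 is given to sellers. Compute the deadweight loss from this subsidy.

Pre-subsidy: 747 - 5P = -279 + 4P gives P* = 114, x* = 177.
With the subsidy, sellers receive Ps = Pb + 2 for each unit, where Pb is the price buyers pay.
Supply in terms of Pb becomes xs = -279 + 4(Pb + 2) = -271 + 4Pb. Setting this equal to demand: 747 - 5Pb = -271 + 4Pb, so Pb = 1018/9.
Sellers receive Ps = 1018/9 + 2 = 1036/9; x' = 747 − 5·(1018/9) = 1633/9.
The subsidy expands output by 1633/9 − 177 = 40/9 past the efficient level; on those units the gap between marginal cost and willingness to pay runs from 0 up to 2.
DWL = ½ × 2 × 40/9 = 40/9.

Deadweight loss = 40/9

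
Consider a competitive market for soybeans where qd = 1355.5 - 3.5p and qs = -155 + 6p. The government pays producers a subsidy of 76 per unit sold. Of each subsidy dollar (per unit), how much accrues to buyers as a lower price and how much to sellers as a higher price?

Buyers gain 48 per unit; sellers gain 28 per unit

Pre-subsidy: 1355.5 - 3.5p = -155 + 6p gives p* = 159, q* = 799.
With the subsidy, sellers receive ps = pb + 76 for each unit, where pb is the price buyers pay.
Supply in terms of pb becomes qs = -155 + 6(pb + 76) = 301 + 6pb. Setting this equal to demand: 1355.5 - 3.5pb = 301 + 6pb, so pb = 111.
Sellers receive ps = 111 + 76 = 187; q' = 1355.5 − 3.5·111 = 967.
Buyers' price falls by p* − pb = 159 − 111 = 48; sellers' price rises by ps − p* = 187 − 159 = 28.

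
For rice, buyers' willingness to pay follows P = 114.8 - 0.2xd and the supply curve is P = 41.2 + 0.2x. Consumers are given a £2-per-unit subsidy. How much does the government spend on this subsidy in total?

Pre-subsidy: 114.8 - 0.2x = 41.2 + 0.2x gives x* = 184 and P* = 78.
With the rebate, buyers effectively pay Pb = Ps − 2, where Ps is the price sellers receive.
On the curves, Pb = 114.8 - 0.2x and Ps = 41.2 + 0.2x; the wedge Ps − Pb = 2 gives 41.2 + 0.2x − (114.8 - 0.2x) = 2, so x' = 189.
Then Pb = 114.8 − 0.2·189 = 77 and Ps = 41.2 + 0.2·189 = 79.
Government outlay = subsidy × quantity = 2 × 189 = 378.

Government cost = £378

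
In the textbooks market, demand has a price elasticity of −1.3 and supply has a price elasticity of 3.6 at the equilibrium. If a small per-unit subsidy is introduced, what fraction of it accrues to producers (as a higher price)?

For a small subsidy around the equilibrium, the benefit split depends on the relative slopes, which at a point are proportional to the elasticities.
Buyer share = εs/(εs + |εd|) = 3.6/(3.6 + 1.3) = 36/49; seller share = |εd|/(εs + |εd|) = 13/49.
So producers capture 13/49 of the subsidy.

Producer share = 13/49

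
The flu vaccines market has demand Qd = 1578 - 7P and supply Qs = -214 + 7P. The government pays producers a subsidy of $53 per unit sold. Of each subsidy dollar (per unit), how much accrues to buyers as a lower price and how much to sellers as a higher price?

Buyers gain $26.5 per unit; sellers gain $26.5 per unit

Pre-subsidy: 1578 - 7P = -214 + 7P gives P* = 128, Q* = 682.
With the subsidy, sellers receive Ps = Pb + 53 for each unit, where Pb is the price buyers pay.
Supply in terms of Pb becomes Qs = -214 + 7(Pb + 53) = 157 + 7Pb. Setting this equal to demand: 1578 - 7Pb = 157 + 7Pb, so Pb = 101.5.
Sellers receive Ps = 101.5 + 53 = 154.5; Q' = 1578 − 7·101.5 = 867.5.
Buyers' price falls by P* − Pb = 128 − 101.5 = 26.5; sellers' price rises by Ps − P* = 154.5 − 128 = 26.5.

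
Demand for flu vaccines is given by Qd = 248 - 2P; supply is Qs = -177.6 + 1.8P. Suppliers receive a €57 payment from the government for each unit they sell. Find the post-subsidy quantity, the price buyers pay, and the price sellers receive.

Pre-subsidy: 248 - 2P = -177.6 + 1.8P gives P* = 112, Q* = 24.
With the subsidy, sellers receive Ps = Pb + 57 for each unit, where Pb is the price buyers pay.
Supply in terms of Pb becomes Qs = -177.6 + 1.8(Pb + 57) = -75 + 1.8Pb. Setting this equal to demand: 248 - 2Pb = -75 + 1.8Pb, so Pb = 85.
Sellers receive Ps = 85 + 57 = 142; Q' = 248 − 2·85 = 78.

Q' = 78; buyers pay €85; sellers receive €142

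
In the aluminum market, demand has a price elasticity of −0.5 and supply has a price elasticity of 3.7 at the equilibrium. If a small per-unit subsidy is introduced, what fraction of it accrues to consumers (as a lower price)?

For a small subsidy around the equilibrium, the benefit split depends on the relative slopes, which at a point are proportional to the elasticities.
Buyer share = εs/(εs + |εd|) = 3.7/(3.7 + 0.5) = 37/42; seller share = |εd|/(εs + |εd|) = 5/42.

Consumer share = 37/42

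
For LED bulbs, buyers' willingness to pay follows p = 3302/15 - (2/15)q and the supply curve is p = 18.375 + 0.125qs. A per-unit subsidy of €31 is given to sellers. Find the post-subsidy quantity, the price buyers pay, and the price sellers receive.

Pre-subsidy: 3302/15 - (2/15)q = 18.375 + 0.125q gives q* = 781 and p* = 116.
With the subsidy, sellers receive ps = pb + 31 for each unit, where pb is the price buyers pay.
On the curves, pb = 3302/15 - (2/15)q and ps = 18.375 + 0.125q; the wedge ps − pb = 31 gives 18.375 + 0.125q − (3302/15 - (2/15)q) = 31, so q' = 901.
Then pb = 3302/15 − (2/15)·901 = 100 and ps = 18.375 + 0.125·901 = 131.

q' = 901; buyers pay €100; sellers receive €131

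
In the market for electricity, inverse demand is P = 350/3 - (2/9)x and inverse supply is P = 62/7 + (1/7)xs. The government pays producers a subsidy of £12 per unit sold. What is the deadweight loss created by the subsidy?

Deadweight loss = 4536/23

Pre-subsidy: 350/3 - (2/9)x = 62/7 + (1/7)x gives x* = 6792/23 and P* = 1174/23.
With the subsidy, sellers receive Ps = Pb + 12 for each unit, where Pb is the price buyers pay.
On the curves, Pb = 350/3 - (2/9)x and Ps = 62/7 + (1/7)x; the wedge Ps − Pb = 12 gives 62/7 + (1/7)x − (350/3 - (2/9)x) = 12, so x' = 7548/23.
Then Pb = 350/3 − (2/9)·(7548/23) = 1006/23 and Ps = 62/7 + (1/7)·(7548/23) = 1282/23.
The subsidy expands output by 7548/23 − 6792/23 = 756/23 past the efficient level; on those units the gap between marginal cost and willingness to pay runs from 0 up to 12.
DWL = ½ × 12 × 756/23 = 4536/23.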